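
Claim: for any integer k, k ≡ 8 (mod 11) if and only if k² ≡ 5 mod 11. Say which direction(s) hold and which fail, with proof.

Both directions fail.

(⇒) This fails: take k = 8. Then 8 ≡ 8 (mod 11), but 8² = 64 ≡ 9 (mod 11), not 5.

(⇐) This fails: take k = 4. Then 4² = 16 ≡ 5 (mod 11), yet 4 ≡ 4 (mod 11), not 8.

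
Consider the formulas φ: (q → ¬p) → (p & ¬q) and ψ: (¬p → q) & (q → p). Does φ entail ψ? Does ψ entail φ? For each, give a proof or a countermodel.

Both directions hold.

Forward direction. Assume the antecedent. If q is true, the antecedent forces (q = T, p = T), and (¬p → q) & (q → p) holds there. If q is false, the antecedent forces (q = F, p = T), and (¬p → q) & (q → p) holds there. Either way (¬p → q) & (q → p) holds.

Converse. Assume the antecedent. If q is true, the antecedent forces (q = T, p = T), and (q → ¬p) → (p & ¬q) holds there. If q is false, the antecedent forces (q = F, p = T), and (q → ¬p) → (p & ¬q) holds there. Either way (q → ¬p) → (p & ¬q) holds.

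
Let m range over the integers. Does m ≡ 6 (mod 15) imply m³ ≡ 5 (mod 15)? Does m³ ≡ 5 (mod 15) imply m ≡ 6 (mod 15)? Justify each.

[⇒] This fails: take m = 6. Then 6 ≡ 6 (mod 15), but 6³ = 216 ≡ 6 (mod 15), not 5.

[⇐] This fails: take m = 5. Then 5³ = 125 ≡ 5 (mod 15), yet 5 ≡ 5 (mod 15), not 6.

Neither implication holds.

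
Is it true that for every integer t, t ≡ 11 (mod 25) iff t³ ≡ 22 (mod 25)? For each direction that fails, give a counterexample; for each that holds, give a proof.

(→) This fails: take t = 11. Then 11 ≡ 11 (mod 25), but 11³ = 1331 ≡ 6 (mod 25), not 22.

(←) This fails: take t = 13. Then 13³ = 2197 ≡ 22 (mod 25), yet 13 ≡ 13 (mod 25), not 11.

(⇒) fails and (⇐) fails.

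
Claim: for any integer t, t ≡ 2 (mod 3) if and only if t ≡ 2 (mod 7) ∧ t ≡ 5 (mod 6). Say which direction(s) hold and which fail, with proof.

Forward direction. This fails: t = 32 gives 32 ≡ 2 (mod 3) but 32 ≡ 4 (mod 7), so the conjunction on the right does not hold.

Converse. If t ≡ 2 (mod 7) and t ≡ 5 (mod 6), then by the Chinese remainder theorem t ≡ 23 (mod 42). Since 23 ≡ 2 (mod 3) and 3 ∣ 42, we get t ≡ 2 (mod 3).

Only the reverse direction holds.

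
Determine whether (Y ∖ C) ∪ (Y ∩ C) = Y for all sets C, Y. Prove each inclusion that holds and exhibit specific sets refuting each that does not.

The two sets are equal.

Forward inclusion. Let x ∈ (Y ∖ C) ∪ (Y ∩ C). Then either x ∈ Y and x ∉ C; or x ∈ C ∩ Y. In each case x ∈ Y, so (Y ∖ C) ∪ (Y ∩ C) ⊆ Y.

Reverse inclusion. Let x ∈ Y. Then either x ∈ Y and x ∉ C; or x ∈ C ∩ Y. In each case x ∈ (Y ∖ C) ∪ (Y ∩ C), so Y ⊆ (Y ∖ C) ∪ (Y ∩ C).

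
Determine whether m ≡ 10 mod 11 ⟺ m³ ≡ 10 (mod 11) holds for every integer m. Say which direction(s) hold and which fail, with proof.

Both directions hold.

Converse. For the converse, argue contrapositively. If m ≢ 10 (mod 11), then m is congruent to one of 0, 1, 2, 3, 4, 5, 6, 7, 8, 9 modulo 11, and these give m³ ≡ 0, 1, 8, 5, 9, 4, 7, 2, 6, 3 respectively — never 10.

Forward direction. Suppose m ≡ 10 mod 11. Write m = 11j + 10. Then (11j + 10)³ = 1331j³ + 3630j² + 3300j + 1000 = 11(121j³ + 330j² + 300j + 90) + 10, so m³ ≡ 10 (mod 11).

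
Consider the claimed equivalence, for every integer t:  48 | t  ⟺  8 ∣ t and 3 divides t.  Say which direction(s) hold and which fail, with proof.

(⇒) If 48 ∣ t, write t = 48q. Since 48 = 6·8, t = 8·(6q), so 8 ∣ t; and since 48 = 16·3, t = 3·(16q), so 3 ∣ t.

(⇐) This fails: take t = 24. Both 8 ∣ 24 and 3 ∣ 24, yet 24 is not a multiple of 48 (since 24 = 0·48 + 24), so 48 ∤ 24.

Only the forward implication holds.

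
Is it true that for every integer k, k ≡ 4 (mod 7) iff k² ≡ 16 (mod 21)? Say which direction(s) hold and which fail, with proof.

Both directions fail.

[⇒] This fails: take k = 18. Then 18 ≡ 4 (mod 7), but 18² = 324 ≡ 9 (mod 21), not 16.

[⇐] This fails: take k = 10. Then 10² = 100 ≡ 16 (mod 21), yet 10 ≡ 3 (mod 7), not 4.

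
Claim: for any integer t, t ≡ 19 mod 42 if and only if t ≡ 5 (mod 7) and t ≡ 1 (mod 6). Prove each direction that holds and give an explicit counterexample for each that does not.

(⇒) Suppose t ≡ 19 (mod 42); write t = 42j + 19. Since 7 ∣ 42, reducing mod 7 gives t ≡ 19 ≡ 5 (mod 7); since 6 ∣ 42, reducing mod 6 gives t ≡ 19 ≡ 1 (mod 6).

(⇐) Conversely, if t ≡ 5 (mod 7) and t ≡ 1 (mod 6), then by the Chinese remainder theorem t ≡ 19 (mod 42). This is exactly t ≡ 19 (mod 42).

Both directions hold.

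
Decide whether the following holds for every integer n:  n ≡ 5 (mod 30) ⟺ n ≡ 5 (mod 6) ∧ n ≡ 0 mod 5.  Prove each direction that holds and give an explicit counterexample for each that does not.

Both directions hold; the statement is true.

Forward direction. Suppose n ≡ 5 (mod 30); write n = 30j + 5. Since 6 ∣ 30, reducing mod 6 gives n ≡ 5 (mod 6); since 5 ∣ 30, reducing mod 5 gives n ≡ 5 ≡ 0 (mod 5).

Converse. If n ≡ 5 (mod 6) and n ≡ 0 (mod 5), then by the Chinese remainder theorem n ≡ 5 (mod 30). This is exactly n ≡ 5 (mod 30).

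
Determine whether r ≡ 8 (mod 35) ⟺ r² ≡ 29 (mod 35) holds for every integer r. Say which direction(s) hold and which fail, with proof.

Only the forward implication holds.

(⇒) Suppose r ≡ 8 (mod 35). Write r = 35j + 8. Then (35j + 8)² = 1225j² + 560j + 64 = 35(35j² + 16j + 1) + 29, so r² ≡ 29 (mod 35).

(⇐) This fails: take r = 13. Then 13² = 169 ≡ 29 (mod 35), yet 13 ≡ 13 (mod 35), not 8.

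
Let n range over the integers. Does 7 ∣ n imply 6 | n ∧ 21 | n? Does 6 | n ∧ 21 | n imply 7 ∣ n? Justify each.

The forward direction fails; the converse holds.

[⇒] This fails: take n = 7. Certainly 7 ∣ 7, but 6 ∤ 7.

[⇐] Suppose 6 ∣ n and 21 ∣ n. Any common multiple of 6 and 21 is a multiple of their lcm; here lcm(6, 21) = 6·21/gcd(6, 21) = 126/3 = 42, so 42 ∣ n. Since 7 ∣ 42, it follows that 7 ∣ n.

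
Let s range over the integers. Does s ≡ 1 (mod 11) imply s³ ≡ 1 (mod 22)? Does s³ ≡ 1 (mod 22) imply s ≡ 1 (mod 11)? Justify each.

Not equivalent: only (⇐) holds.

(⟹) This fails: take s = 12. Then 12 ≡ 1 (mod 11), but 12³ = 1728 ≡ 12 (mod 22), not 1.

(⟸) Conversely, the residues r modulo 22 with r³ ≡ 1 (mod 22) are exactly {1}, and each is ≡ 1 (mod 11).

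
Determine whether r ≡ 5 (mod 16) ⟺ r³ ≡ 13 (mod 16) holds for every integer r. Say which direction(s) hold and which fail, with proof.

The biconditional holds.

(←) Suppose r³ ≡ 13 (mod 16). The only residue r in {0, …, 15} with r³ ≡ 13 (mod 16) is r = 5, so r ≡ 5 (mod 16).

(→) Suppose r ≡ 5 (mod 16). Write r = 16j + 5. Then (16j + 5)³ = 4096j³ + 3840j² + 1200j + 125 = 16(256j³ + 240j² + 75j + 7) + 13, so r³ ≡ 13 (mod 16).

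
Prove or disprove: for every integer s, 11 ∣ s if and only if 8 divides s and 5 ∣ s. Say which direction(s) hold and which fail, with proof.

(⟹) This fails: take s = 11. Certainly 11 ∣ 11, but 8 ∤ 11.

(⟸) This fails: take s = 40. Both 8 ∣ 40 and 5 ∣ 40, yet 40 is not a multiple of 11 (since 40 = 3·11 + 7), so 11 ∤ 40.

Neither implication holds.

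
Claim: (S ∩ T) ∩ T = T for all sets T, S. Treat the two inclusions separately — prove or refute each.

(⊆) holds; (⊇) fails.

Forward inclusion. Let x ∈ (S ∩ T) ∩ T. Then x ∈ T ∩ S, from which x ∈ T.

Reverse inclusion. This inclusion fails. Take T = {1}, S = ∅; then 1 ∈ T but 1 ∉ (S ∩ T) ∩ T.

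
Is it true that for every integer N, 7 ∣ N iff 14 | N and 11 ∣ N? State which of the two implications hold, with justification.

(⇒) This fails: take N = 7. Certainly 7 ∣ 7, but 14 ∤ 7.

(⇐) Suppose 14 ∣ N and 11 ∣ N. Any common multiple of 14 and 11 is a multiple of their lcm; here gcd(14, 11) = 1, so lcm(14, 11) = 14·11 = 154, so 154 ∣ N. Since 7 ∣ 154, it follows that 7 ∣ N.

Only the converse holds.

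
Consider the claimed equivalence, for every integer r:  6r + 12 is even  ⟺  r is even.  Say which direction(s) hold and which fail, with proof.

(→) This fails: take r = 3. Then 6r + 12 = 30, which is even, yet r = 3 is odd, not even.

(←) Suppose r is even. Since 6 is even, 6r is even for every r, so 6r + 12 has the same parity as 12, which is even. Hence 6r + 12 is even.

Only the converse holds.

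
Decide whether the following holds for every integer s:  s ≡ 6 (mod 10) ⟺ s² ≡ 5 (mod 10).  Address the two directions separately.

Neither implication holds.

(→) This fails: take s = 6. Then 6 ≡ 6 (mod 10), but 6² = 36 ≡ 6 (mod 10), not 5.

(←) This fails: take s = 5. Then 5² = 25 ≡ 5 (mod 10), yet 5 ≡ 5 (mod 10), not 6.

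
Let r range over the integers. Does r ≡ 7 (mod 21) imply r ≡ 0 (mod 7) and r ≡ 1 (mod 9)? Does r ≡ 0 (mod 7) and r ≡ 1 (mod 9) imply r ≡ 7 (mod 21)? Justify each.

Not equivalent: only (⇐) holds.

[⇒] This fails: r = 49 gives 49 ≡ 7 (mod 21) but 49 ≡ 4 (mod 9), so the conjunction on the right does not hold.

[⇐] Conversely, if r ≡ 0 (mod 7) and r ≡ 1 (mod 9), then by the Chinese remainder theorem r ≡ 28 (mod 63). Since 28 ≡ 7 (mod 21) and 21 ∣ 63, we get r ≡ 7 (mod 21).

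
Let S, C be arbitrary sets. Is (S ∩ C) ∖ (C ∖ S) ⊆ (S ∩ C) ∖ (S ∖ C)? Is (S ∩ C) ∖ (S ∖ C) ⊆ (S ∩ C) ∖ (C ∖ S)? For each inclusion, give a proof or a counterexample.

Both inclusions hold; the sets are equal.

(⊇) Let x ∈ (S ∩ C) ∖ (S ∖ C). Then x ∈ S ∩ C, from which x ∈ (S ∩ C) ∖ (C ∖ S).

(⊆) Let x ∈ (S ∩ C) ∖ (C ∖ S). Then x ∈ S ∩ C, from which x ∈ (S ∩ C) ∖ (S ∖ C).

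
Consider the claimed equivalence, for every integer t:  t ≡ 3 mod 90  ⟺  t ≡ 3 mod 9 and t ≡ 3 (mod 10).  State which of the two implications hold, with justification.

[⇐] If t ≡ 3 (mod 9) and t ≡ 3 (mod 10), then by the Chinese remainder theorem t ≡ 3 (mod 90). This is exactly t ≡ 3 (mod 90).

[⇒] Suppose t ≡ 3 (mod 90); write t = 90j + 3. Since 9 ∣ 90, reducing mod 9 gives t ≡ 3 (mod 9); since 10 ∣ 90, reducing mod 10 gives t ≡ 3 (mod 10).

The biconditional holds.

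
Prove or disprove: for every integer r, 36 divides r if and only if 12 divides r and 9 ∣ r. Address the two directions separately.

(←) Suppose 12 ∣ r and 9 ∣ r. Any common multiple of 12 and 9 is a multiple of their lcm; here lcm(12, 9) = 12·9/gcd(12, 9) = 108/3 = 36, so 36 ∣ r.

(→) If 36 ∣ r, write r = 36q. Since 36 = 3·12, r = 12·(3q), so 12 ∣ r; and since 36 = 4·9, r = 9·(4q), so 9 ∣ r.

The biconditional holds.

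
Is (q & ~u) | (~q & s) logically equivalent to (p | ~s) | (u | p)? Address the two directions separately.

(⟹) This fails. Under s = T, q = F, p = F, u = F, the left side is true but the right side is false.

(⟸) This fails. Under s = F, q = F, p = F, u = F, the left side is false but the right side is true.

Both directions fail.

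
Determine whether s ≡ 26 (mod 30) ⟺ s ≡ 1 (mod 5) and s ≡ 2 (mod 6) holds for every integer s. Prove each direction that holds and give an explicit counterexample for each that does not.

[⇒] Suppose s ≡ 26 (mod 30); write s = 30j + 26. Since 5 ∣ 30, reducing mod 5 gives s ≡ 26 ≡ 1 (mod 5); since 6 ∣ 30, reducing mod 6 gives s ≡ 26 ≡ 2 (mod 6).

[⇐] Conversely, if s ≡ 1 (mod 5) and s ≡ 2 (mod 6), then by the Chinese remainder theorem s ≡ 26 (mod 30). This is exactly s ≡ 26 (mod 30).

Both directions hold.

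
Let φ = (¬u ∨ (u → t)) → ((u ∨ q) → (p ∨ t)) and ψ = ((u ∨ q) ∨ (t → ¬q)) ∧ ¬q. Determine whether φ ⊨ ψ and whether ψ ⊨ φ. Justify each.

Only the reverse direction holds.

[⇒] This fails. Under p = T, q = T, u = F, t = F, the left side is true but the right side is false.

[⇐] Assume the antecedent. If q is true, the antecedent cannot hold. If q is false, the consequent reduces to true regardless of the other variables. Either way the consequent holds.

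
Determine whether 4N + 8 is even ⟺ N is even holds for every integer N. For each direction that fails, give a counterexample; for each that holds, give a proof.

(⟸) Suppose N is even. Since 4 is even, 4N is even for every N, so 4N + 8 has the same parity as 8, which is even. Hence 4N + 8 is even.

(⟹) This fails: take N = 3. Then 4N + 8 = 20, which is even, yet N = 3 is odd, not even.

The forward direction fails; the converse holds.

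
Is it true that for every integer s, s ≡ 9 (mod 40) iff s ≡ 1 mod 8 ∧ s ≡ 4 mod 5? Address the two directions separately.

Both directions hold.

(⇐) If s ≡ 1 (mod 8) and s ≡ 4 (mod 5), then by the Chinese remainder theorem s ≡ 9 (mod 40). This is exactly s ≡ 9 (mod 40).

(⇒) Suppose s ≡ 9 (mod 40); write s = 40j + 9. Since 8 ∣ 40, reducing mod 8 gives s ≡ 9 ≡ 1 (mod 8); since 5 ∣ 40, reducing mod 5 gives s ≡ 9 ≡ 4 (mod 5).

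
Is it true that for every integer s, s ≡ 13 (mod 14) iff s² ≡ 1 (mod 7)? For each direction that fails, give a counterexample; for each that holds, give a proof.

Converse. This fails: take s = 1. Then 1² = 1 ≡ 1 (mod 7), yet 1 ≡ 1 (mod 14), not 13.

Forward direction. Suppose s ≡ 13 (mod 14). Then s² ≡ 13² = 169 (mod 14), and since 7 ∣ 14, also s² ≡ 1 (mod 7).

(⇒) holds; (⇐) fails.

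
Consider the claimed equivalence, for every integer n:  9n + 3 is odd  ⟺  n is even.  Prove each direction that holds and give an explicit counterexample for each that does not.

Equivalent; both directions hold.

[⇐] Suppose n is even; write n = 2j. Then 9n + 3 = 9·(2j) + 3 = 2·9j + 3, which is odd.

[⇒] Suppose 9n + 3 is odd. Since 9 is odd, 9n and n have the same parity, so 9n + 3 ≡ n + 3 (mod 2). As 3 is odd, 9n + 3 is odd exactly when n is even. Thus n is even.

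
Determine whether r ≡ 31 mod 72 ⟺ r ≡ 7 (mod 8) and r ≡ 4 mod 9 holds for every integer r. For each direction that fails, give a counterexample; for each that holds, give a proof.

Both implications hold.

(⟹) Suppose r ≡ 31 (mod 72); write r = 72j + 31. Since 8 ∣ 72, reducing mod 8 gives r ≡ 31 ≡ 7 (mod 8); since 9 ∣ 72, reducing mod 9 gives r ≡ 31 ≡ 4 (mod 9).

(⟸) Conversely, if r ≡ 7 (mod 8) and r ≡ 4 (mod 9), then by the Chinese remainder theorem r ≡ 31 (mod 72). This is exactly r ≡ 31 (mod 72).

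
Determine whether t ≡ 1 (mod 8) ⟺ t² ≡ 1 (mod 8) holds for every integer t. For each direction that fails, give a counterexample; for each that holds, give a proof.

[⇐] This fails: take t = 3. Then 3² = 9 ≡ 1 (mod 8), yet 3 ≡ 3 (mod 8), not 1.

[⇒] Suppose t ≡ 1 (mod 8). Write t = 8j + 1. Then (8j + 1)² = 64j² + 16j + 1 = 8(8j² + 2j) + 1, so t² ≡ 1 (mod 8).

Not equivalent: only (⇒) holds.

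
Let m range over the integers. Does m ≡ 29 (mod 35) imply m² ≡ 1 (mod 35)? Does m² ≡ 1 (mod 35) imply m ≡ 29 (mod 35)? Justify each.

Only the forward implication holds.

(⇐) This fails: take m = 1. Then 1² = 1 ≡ 1 (mod 35), yet 1 ≡ 1 (mod 35), not 29.

(⇒) Suppose m ≡ 29 (mod 35). Write m = 35j + 29. Then (35j + 29)² = 1225j² + 2030j + 841 = 35(35j² + 58j + 24) + 1, so m² ≡ 1 (mod 35).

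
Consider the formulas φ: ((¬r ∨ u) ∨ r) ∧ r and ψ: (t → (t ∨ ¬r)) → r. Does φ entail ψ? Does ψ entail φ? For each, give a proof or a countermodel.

(⇒) Assume the antecedent. If t is true, the antecedent forces (t = T, u = F, r = T) or (t = T, u = T, r = T), and (t → (t ∨ ¬r)) → r holds there. If t is false, the antecedent forces (t = F, u = F, r = T) or (t = F, u = T, r = T), and (t → (t ∨ ¬r)) → r holds there. Either way (t → (t ∨ ¬r)) → r holds.

(⇐) Assume the antecedent. If t is true, the antecedent forces (t = T, u = F, r = T) or (t = T, u = T, r = T), and ((¬r ∨ u) ∨ r) ∧ r holds there. If t is false, the antecedent forces (t = F, u = F, r = T) or (t = F, u = T, r = T), and ((¬r ∨ u) ∨ r) ∧ r holds there. Either way ((¬r ∨ u) ∨ r) ∧ r holds.

Both implications hold.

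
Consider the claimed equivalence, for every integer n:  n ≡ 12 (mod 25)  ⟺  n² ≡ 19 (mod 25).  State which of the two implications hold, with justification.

(⇒) Suppose n ≡ 12 (mod 25). Write n = 25j + 12. Then (25j + 12)² = 625j² + 600j + 144 = 25(25j² + 24j + 5) + 19, so n² ≡ 19 (mod 25).

(⇐) This fails: take n = 13. Then 13² = 169 ≡ 19 (mod 25), yet 13 ≡ 13 (mod 25), not 12.

Not equivalent: only (⇒) holds.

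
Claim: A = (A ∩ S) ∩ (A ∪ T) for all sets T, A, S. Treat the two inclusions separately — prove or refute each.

Only the reverse inclusion holds.

(⟹) This inclusion fails. Take T = ∅, A = {1}, S = ∅; then 1 ∈ A but 1 ∉ (A ∩ S) ∩ (A ∪ T).

(⟸) Let x ∈ (A ∩ S) ∩ (A ∪ T). Then either x ∈ A ∩ S and x ∉ T; or x ∈ T ∩ A ∩ S. In each case x ∈ A, so (A ∩ S) ∩ (A ∪ T) ⊆ A.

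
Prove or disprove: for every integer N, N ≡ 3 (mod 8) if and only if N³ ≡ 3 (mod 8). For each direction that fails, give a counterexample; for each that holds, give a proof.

Converse. Suppose N³ ≡ 3 (mod 8). The only residue r in {0, …, 7} with r³ ≡ 3 (mod 8) is r = 3, so N ≡ 3 (mod 8).

Forward direction. Suppose N ≡ 3 (mod 8). Write N = 8j + 3. Then (8j + 3)³ = 512j³ + 576j² + 216j + 27 = 8(64j³ + 72j² + 27j + 3) + 3, so N³ ≡ 3 (mod 8).

Both directions hold.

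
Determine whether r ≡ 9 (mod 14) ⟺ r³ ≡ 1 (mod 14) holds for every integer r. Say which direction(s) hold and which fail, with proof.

(→) Suppose r ≡ 9 (mod 14). Write r = 14j + 9. Then (14j + 9)³ = 2744j³ + 5292j² + 3402j + 729 = 14(196j³ + 378j² + 243j + 52) + 1, so r³ ≡ 1 (mod 14).

(←) This fails: take r = 1. Then 1³ = 1 ≡ 1 (mod 14), yet 1 ≡ 1 (mod 14), not 9.

Only the forward direction holds.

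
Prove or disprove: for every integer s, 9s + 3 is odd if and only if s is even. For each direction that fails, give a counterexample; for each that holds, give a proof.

(⇒) Suppose 9s + 3 is odd. Since 9 is odd, 9s and s have the same parity, so 9s + 3 ≡ s + 3 (mod 2). As 3 is odd, 9s + 3 is odd exactly when s is even. Thus s is even.

(⇐) Conversely, suppose s is even; write s = 2j. Then 9s + 3 = 9·(2j) + 3 = 2·9j + 3, which is odd.

Both directions hold.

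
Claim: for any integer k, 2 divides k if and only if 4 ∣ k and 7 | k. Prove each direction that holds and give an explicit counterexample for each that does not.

The forward direction fails; the converse holds.

(←) Suppose 4 ∣ k and 7 ∣ k. Any common multiple of 4 and 7 is a multiple of their lcm; here gcd(4, 7) = 1, so lcm(4, 7) = 4·7 = 28, so 28 ∣ k. Since 2 ∣ 28, it follows that 2 ∣ k.

(→) This fails: take k = 2. Certainly 2 ∣ 2, but 4 ∤ 2.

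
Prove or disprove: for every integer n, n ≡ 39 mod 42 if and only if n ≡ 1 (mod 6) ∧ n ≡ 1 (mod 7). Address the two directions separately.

Neither direction holds.

(→) This fails: n = 39 gives 39 ≡ 39 (mod 42) but 39 ≡ 3 (mod 6), so the conjunction on the right does not hold.

(←) This fails: n = 1 satisfies both congruences on the right (1 ≡ 1 mod 6 and 1 ≡ 1 mod 7) yet 1 ≡ 1 (mod 42), not 39.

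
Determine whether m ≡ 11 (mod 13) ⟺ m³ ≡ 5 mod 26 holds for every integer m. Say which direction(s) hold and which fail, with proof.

(⇒) fails and (⇐) fails.

(⇒) This fails: take m = 24. Then 24 ≡ 11 (mod 13), but 24³ = 13824 ≡ 18 (mod 26), not 5.

(⇐) This fails: take m = 7. Then 7³ = 343 ≡ 5 (mod 26), yet 7 ≡ 7 (mod 13), not 11.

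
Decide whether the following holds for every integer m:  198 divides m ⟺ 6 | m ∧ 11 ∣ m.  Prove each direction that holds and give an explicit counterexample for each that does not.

(⟹) If 198 ∣ m, write m = 198q. Since 198 = 33·6, m = 6·(33q), so 6 ∣ m; and since 198 = 18·11, m = 11·(18q), so 11 ∣ m.

(⟸) This fails: take m = 66. Both 6 ∣ 66 and 11 ∣ 66, yet 66 is not a multiple of 198 (since 66 = 0·198 + 66), so 198 ∤ 66.

Only the forward direction holds.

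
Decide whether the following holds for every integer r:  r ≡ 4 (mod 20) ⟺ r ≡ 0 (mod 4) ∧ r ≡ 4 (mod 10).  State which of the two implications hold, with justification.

Both implications hold.

Forward direction. Suppose r ≡ 4 (mod 20); write r = 20j + 4. Since 4 ∣ 20, reducing mod 4 gives r ≡ 4 ≡ 0 (mod 4); since 10 ∣ 20, reducing mod 10 gives r ≡ 4 (mod 10).

Converse. If r ≡ 0 (mod 4) and r ≡ 4 (mod 10), then by the Chinese remainder theorem r ≡ 4 (mod 20). This is exactly r ≡ 4 (mod 20).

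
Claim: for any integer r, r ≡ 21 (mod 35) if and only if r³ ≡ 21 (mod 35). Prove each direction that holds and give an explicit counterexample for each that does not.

The biconditional holds.

Forward direction. Suppose r ≡ 21 (mod 35). Write r = 35j + 21. Then (35j + 21)³ = 42875j³ + 77175j² + 46305j + 9261 = 35(1225j³ + 2205j² + 1323j + 264) + 21, so r³ ≡ 21 (mod 35).

Converse. Suppose r³ ≡ 21 (mod 35). The only residue r in {0, …, 34} with r³ ≡ 21 (mod 35) is r = 21, so r ≡ 21 (mod 35).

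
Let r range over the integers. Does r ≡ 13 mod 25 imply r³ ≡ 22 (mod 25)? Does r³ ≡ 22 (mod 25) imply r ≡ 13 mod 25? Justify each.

Both directions hold; the statement is true.

(⇒) Suppose r ≡ 13 mod 25. Write r = 25j + 13. Then (25j + 13)³ = 15625j³ + 24375j² + 12675j + 2197 = 25(625j³ + 975j² + 507j + 87) + 22, so r³ ≡ 22 (mod 25).

(⇐) Conversely, suppose r³ ≡ 22 (mod 25). The only residue r in {0, …, 24} with r³ ≡ 22 (mod 25) is r = 13, so r ≡ 13 (mod 25).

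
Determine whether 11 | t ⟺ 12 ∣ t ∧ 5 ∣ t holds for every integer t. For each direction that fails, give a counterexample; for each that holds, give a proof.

Neither implication holds.

[⇒] This fails: take t = 11. Certainly 11 ∣ 11, but 12 ∤ 11.

[⇐] This fails: take t = 60. Both 12 ∣ 60 and 5 ∣ 60, yet 60 is not a multiple of 11 (since 60 = 5·11 + 5), so 11 ∤ 60.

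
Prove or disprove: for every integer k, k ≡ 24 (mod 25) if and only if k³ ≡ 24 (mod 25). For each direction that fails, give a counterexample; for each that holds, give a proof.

Both directions hold.

Forward direction. Suppose k ≡ 24 (mod 25). Write k = 25j + 24. Then (25j + 24)³ = 15625j³ + 45000j² + 43200j + 13824 = 25(625j³ + 1800j² + 1728j + 552) + 24, so k³ ≡ 24 (mod 25).

Converse. Suppose k³ ≡ 24 (mod 25). The only residue r in {0, …, 24} with r³ ≡ 24 (mod 25) is r = 24, so k ≡ 24 (mod 25).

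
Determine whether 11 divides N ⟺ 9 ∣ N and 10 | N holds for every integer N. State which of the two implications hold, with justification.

(⟹) This fails: take N = 11. Certainly 11 ∣ 11, but 9 ∤ 11.

(⟸) This fails: take N = 90. Both 9 ∣ 90 and 10 ∣ 90, yet 90 is not a multiple of 11 (since 90 = 8·11 + 2), so 11 ∤ 90.

Neither direction holds.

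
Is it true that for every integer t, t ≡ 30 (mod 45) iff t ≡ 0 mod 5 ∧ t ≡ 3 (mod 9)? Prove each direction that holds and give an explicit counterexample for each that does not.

(⟹) Suppose t ≡ 30 (mod 45); write t = 45j + 30. Since 5 ∣ 45, reducing mod 5 gives t ≡ 30 ≡ 0 (mod 5); since 9 ∣ 45, reducing mod 9 gives t ≡ 30 ≡ 3 (mod 9).

(⟸) Conversely, if t ≡ 0 (mod 5) and t ≡ 3 (mod 9), then by the Chinese remainder theorem t ≡ 30 (mod 45). This is exactly t ≡ 30 (mod 45).

The biconditional holds.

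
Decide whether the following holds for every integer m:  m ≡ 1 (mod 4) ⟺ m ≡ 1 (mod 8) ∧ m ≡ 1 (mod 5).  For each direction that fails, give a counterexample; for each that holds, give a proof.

Only the reverse direction holds.

[⇒] This fails: m = 33 gives 33 ≡ 1 (mod 4) but 33 ≡ 3 (mod 5), so the conjunction on the right does not hold.

[⇐] Conversely, if m ≡ 1 (mod 8) and m ≡ 1 (mod 5), then by the Chinese remainder theorem m ≡ 1 (mod 40). Since 1 ≡ 1 (mod 4) and 4 ∣ 40, we get m ≡ 1 (mod 4).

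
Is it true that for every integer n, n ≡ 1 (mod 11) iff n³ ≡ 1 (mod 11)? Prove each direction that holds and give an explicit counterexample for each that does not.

(⇒) Suppose n ≡ 1 (mod 11). Write n = 11j + 1. Then (11j + 1)³ = 1331j³ + 363j² + 33j + 1 = 11(121j³ + 33j² + 3j) + 1, so n³ ≡ 1 (mod 11).

(⇐) Conversely, suppose n³ ≡ 1 (mod 11). The only residue r in {0, …, 10} with r³ ≡ 1 (mod 11) is r = 1, so n ≡ 1 (mod 11).

Both directions hold.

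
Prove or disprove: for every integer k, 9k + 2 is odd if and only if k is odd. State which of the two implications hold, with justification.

Forward direction. Suppose 9k + 2 is odd. Since 9 is odd, 9k and k have the same parity, so 9k + 2 ≡ k + 2 (mod 2). As 2 is even, 9k + 2 is odd exactly when k is odd. Thus k is odd.

Converse. Suppose k is odd; write k = 2j + 1. Then 9k + 2 = 9·(2j + 1) + 2 = 2·9j + 11, which is odd.

Both directions hold.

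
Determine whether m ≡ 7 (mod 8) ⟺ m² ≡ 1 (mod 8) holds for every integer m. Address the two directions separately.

(⟹) Suppose m ≡ 7 (mod 8). Write m = 8j + 7. Then (8j + 7)² = 64j² + 112j + 49 = 8(8j² + 14j + 6) + 1, so m² ≡ 1 (mod 8).

(⟸) This fails: take m = 1. Then 1² = 1 ≡ 1 (mod 8), yet 1 ≡ 1 (mod 8), not 7.

(⇒) holds; (⇐) fails.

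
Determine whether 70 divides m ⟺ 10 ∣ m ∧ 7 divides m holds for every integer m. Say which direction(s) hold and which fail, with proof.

Forward direction. If 70 ∣ m, write m = 70q. Since 70 = 7·10, m = 10·(7q), so 10 ∣ m; and since 70 = 10·7, m = 7·(10q), so 7 ∣ m.

Converse. Suppose 10 ∣ m and 7 ∣ m. Any common multiple of 10 and 7 is a multiple of their lcm; here gcd(10, 7) = 1, so lcm(10, 7) = 10·7 = 70, so 70 ∣ m.

The biconditional holds.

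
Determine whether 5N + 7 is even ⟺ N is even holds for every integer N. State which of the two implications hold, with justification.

Both directions fail.

(⟹) This fails: N = 7 gives 5N + 7 = 42, which is even, but 7 is odd, not even.

(⟸) This also fails: N = 6 is even, but 5N + 7 = 37 is odd, not even.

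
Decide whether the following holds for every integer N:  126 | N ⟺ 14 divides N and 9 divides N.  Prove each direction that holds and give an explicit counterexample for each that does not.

Both directions hold; the statement is true.

[⇒] If 126 ∣ N, write N = 126q. Since 126 = 9·14, N = 14·(9q), so 14 ∣ N; and since 126 = 14·9, N = 9·(14q), so 9 ∣ N.

[⇐] Suppose 14 ∣ N and 9 ∣ N. Any common multiple of 14 and 9 is a multiple of their lcm; here gcd(14, 9) = 1, so lcm(14, 9) = 14·9 = 126, so 126 ∣ N.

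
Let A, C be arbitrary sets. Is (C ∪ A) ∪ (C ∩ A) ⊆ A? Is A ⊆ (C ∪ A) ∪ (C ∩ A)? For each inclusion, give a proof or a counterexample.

Forward inclusion. This inclusion fails. Take A = ∅, C = {1}; then 1 ∈ (C ∪ A) ∪ (C ∩ A) but 1 ∉ A.

Reverse inclusion. Let x ∈ A. Then either x ∈ A and x ∉ C; or x ∈ A ∩ C. In each case x ∈ (C ∪ A) ∪ (C ∩ A), so A ⊆ (C ∪ A) ∪ (C ∩ A).

The sets are not equal: only the reverse inclusion holds.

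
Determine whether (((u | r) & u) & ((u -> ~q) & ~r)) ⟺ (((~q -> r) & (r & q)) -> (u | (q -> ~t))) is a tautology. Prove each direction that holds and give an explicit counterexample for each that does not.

Only the forward direction holds.

(⟸) This fails. Under r = F, t = F, q = F, u = F, the left side is false but the right side is true.

(⟹) Assume the antecedent. If r is true, the antecedent cannot hold. If r is false, the consequent reduces to true regardless of the other variables. Either way the consequent holds.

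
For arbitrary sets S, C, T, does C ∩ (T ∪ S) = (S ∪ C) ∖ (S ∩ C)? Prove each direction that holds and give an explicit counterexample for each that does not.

(⊆) fails and (⊇) fails.

(⊆) This inclusion fails. Take S = {1}, C = {1}, T = ∅; then 1 ∈ C ∩ (T ∪ S) but 1 ∉ (S ∪ C) ∖ (S ∩ C).

(⊇) This inclusion fails. Take S = {1}, C = ∅, T = ∅; then 1 ∈ (S ∪ C) ∖ (S ∩ C) but 1 ∉ C ∩ (T ∪ S).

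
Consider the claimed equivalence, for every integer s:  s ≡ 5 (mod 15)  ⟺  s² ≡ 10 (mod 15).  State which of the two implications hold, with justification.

Not equivalent: only (⇒) holds.

Converse. This fails: take s = 10. Then 10² = 100 ≡ 10 (mod 15), yet 10 ≡ 10 (mod 15), not 5.

Forward direction. Suppose s ≡ 5 (mod 15). Write s = 15j + 5. Then (15j + 5)² = 225j² + 150j + 25 = 15(15j² + 10j + 1) + 10, so s² ≡ 10 (mod 15).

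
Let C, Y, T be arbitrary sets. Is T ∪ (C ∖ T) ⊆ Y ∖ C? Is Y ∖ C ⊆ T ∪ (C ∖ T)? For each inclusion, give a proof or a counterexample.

(⟹) This inclusion fails. Take C = {1}, Y = ∅, T = ∅; then 1 ∈ T ∪ (C ∖ T) but 1 ∉ Y ∖ C.

(⟸) This inclusion fails. Take C = ∅, Y = {1}, T = ∅; then 1 ∈ Y ∖ C but 1 ∉ T ∪ (C ∖ T).

(⊆) fails and (⊇) fails.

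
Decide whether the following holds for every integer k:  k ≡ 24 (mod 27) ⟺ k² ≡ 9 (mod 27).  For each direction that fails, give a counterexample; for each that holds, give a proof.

Only the forward direction holds.

(⇐) This fails: take k = 3. Then 3² = 9 ≡ 9 (mod 27), yet 3 ≡ 3 (mod 27), not 24.

(⇒) Suppose k ≡ 24 (mod 27). Write k = 27j + 24. Then (27j + 24)² = 729j² + 1296j + 576 = 27(27j² + 48j + 21) + 9, so k² ≡ 9 (mod 27).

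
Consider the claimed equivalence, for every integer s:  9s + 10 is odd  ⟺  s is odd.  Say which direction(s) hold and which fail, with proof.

Converse. Suppose s is odd; write s = 2j + 1. Then 9s + 10 = 9·(2j + 1) + 10 = 2·9j + 19, which is odd.

Forward direction. Suppose 9s + 10 is odd. Since 9 is odd, 9s and s have the same parity, so 9s + 10 ≡ s + 10 (mod 2). As 10 is even, 9s + 10 is odd exactly when s is odd. Thus s is odd.

The biconditional holds.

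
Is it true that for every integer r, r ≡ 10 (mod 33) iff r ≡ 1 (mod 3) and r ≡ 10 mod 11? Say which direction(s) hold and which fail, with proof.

(⇐) If r ≡ 1 (mod 3) and r ≡ 10 (mod 11), then by the Chinese remainder theorem r ≡ 10 (mod 33). This is exactly r ≡ 10 (mod 33).

(⇒) Suppose r ≡ 10 (mod 33); write r = 33j + 10. Since 3 ∣ 33, reducing mod 3 gives r ≡ 10 ≡ 1 (mod 3); since 11 ∣ 33, reducing mod 11 gives r ≡ 10 (mod 11).

The biconditional holds.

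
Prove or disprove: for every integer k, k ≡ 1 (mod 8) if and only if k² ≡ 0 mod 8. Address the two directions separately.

(⟹) This fails: take k = 1. Then 1 ≡ 1 (mod 8), but 1² = 1 ≡ 1 (mod 8), not 0.

(⟸) This fails: take k = 0. Then 0² = 0 ≡ 0 (mod 8), yet 0 ≡ 0 (mod 8), not 1.

(⇒) fails and (⇐) fails.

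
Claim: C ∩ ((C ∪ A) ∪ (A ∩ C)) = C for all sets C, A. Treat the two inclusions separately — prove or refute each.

(⟸) Let x ∈ C. Then either x ∈ C and x ∉ A; or x ∈ C ∩ A. In each case x ∈ C ∩ ((C ∪ A) ∪ (A ∩ C)), so C ⊆ C ∩ ((C ∪ A) ∪ (A ∩ C)).

(⟹) Let x ∈ C ∩ ((C ∪ A) ∪ (A ∩ C)). Then either x ∈ C and x ∉ A; or x ∈ C ∩ A. In each case x ∈ C, so C ∩ ((C ∪ A) ∪ (A ∩ C)) ⊆ C.

Both inclusions hold; the sets are equal.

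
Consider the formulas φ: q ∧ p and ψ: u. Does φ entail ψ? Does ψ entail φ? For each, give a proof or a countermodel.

(⟹) This fails. Under q = T, p = T, u = F, the left side is true but the right side is false.

(⟸) This fails. Under q = F, p = F, u = T, the left side is false but the right side is true.

Neither implication holds.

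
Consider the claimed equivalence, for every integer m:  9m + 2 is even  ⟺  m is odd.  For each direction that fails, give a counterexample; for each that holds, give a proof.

[⇒] This fails: m = 4 gives 9m + 2 = 38, which is even, but 4 is even, not odd.

[⇐] This also fails: m = 1 is odd, but 9m + 2 = 11 is odd, not even.

Neither implication holds.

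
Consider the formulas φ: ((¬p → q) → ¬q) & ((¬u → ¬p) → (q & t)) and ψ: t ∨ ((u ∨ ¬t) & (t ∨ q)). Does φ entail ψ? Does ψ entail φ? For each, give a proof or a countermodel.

Neither implication holds.

Forward direction. This fails. Under p = T, q = F, t = F, u = F, the left side is true but the right side is false.

Converse. This fails. Under p = F, q = T, t = F, u = F, the left side is false but the right side is true.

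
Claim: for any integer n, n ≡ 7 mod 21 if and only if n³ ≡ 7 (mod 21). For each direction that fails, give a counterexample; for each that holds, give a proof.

(→) Suppose n ≡ 7 mod 21. Write n = 21j + 7. Then (21j + 7)³ = 9261j³ + 9261j² + 3087j + 343 = 21(441j³ + 441j² + 147j + 16) + 7, so n³ ≡ 7 (mod 21).

(←) Conversely, suppose n³ ≡ 7 (mod 21). The only residue r in {0, …, 20} with r³ ≡ 7 (mod 21) is r = 7, so n ≡ 7 (mod 21).

The biconditional holds.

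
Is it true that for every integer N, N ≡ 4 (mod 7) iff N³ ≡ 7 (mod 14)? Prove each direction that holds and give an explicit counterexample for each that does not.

Neither direction holds.

(→) This fails: take N = 4. Then 4 ≡ 4 (mod 7), but 4³ = 64 ≡ 8 (mod 14), not 7.

(←) This fails: take N = 7. Then 7³ = 343 ≡ 7 (mod 14), yet 7 ≡ 0 (mod 7), not 4.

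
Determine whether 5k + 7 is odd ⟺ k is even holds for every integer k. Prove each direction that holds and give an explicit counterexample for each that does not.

(⟹) Suppose 5k + 7 is odd. Since 5 is odd, 5k and k have the same parity, so 5k + 7 ≡ k + 7 (mod 2). As 7 is odd, 5k + 7 is odd exactly when k is even. Thus k is even.

(⟸) Conversely, suppose k is even; write k = 2j. Then 5k + 7 = 5·(2j) + 7 = 2·5j + 7, which is odd.

Both directions hold.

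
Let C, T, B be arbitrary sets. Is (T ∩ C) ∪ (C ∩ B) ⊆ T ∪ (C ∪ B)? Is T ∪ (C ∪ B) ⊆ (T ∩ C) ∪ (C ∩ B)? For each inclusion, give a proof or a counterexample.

(⊆) holds; (⊇) fails.

Forward inclusion. Let x ∈ (T ∩ C) ∪ (C ∩ B). Then either x ∈ C ∩ T and x ∉ B; or x ∈ C ∩ B and x ∉ T; or x ∈ C ∩ T ∩ B. In each case x ∈ T ∪ (C ∪ B), so (T ∩ C) ∪ (C ∩ B) ⊆ T ∪ (C ∪ B).

Reverse inclusion. This inclusion fails. Take C = {1}, T = ∅, B = ∅; then 1 ∈ T ∪ (C ∪ B) but 1 ∉ (T ∩ C) ∪ (C ∩ B).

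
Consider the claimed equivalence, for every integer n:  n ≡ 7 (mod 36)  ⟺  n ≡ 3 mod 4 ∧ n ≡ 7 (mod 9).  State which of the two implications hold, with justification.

Both directions hold.

(⟹) Suppose n ≡ 7 (mod 36); write n = 36j + 7. Since 4 ∣ 36, reducing mod 4 gives n ≡ 7 ≡ 3 (mod 4); since 9 ∣ 36, reducing mod 9 gives n ≡ 7 (mod 9).

(⟸) Conversely, if n ≡ 3 (mod 4) and n ≡ 7 (mod 9), then by the Chinese remainder theorem n ≡ 7 (mod 36). This is exactly n ≡ 7 (mod 36).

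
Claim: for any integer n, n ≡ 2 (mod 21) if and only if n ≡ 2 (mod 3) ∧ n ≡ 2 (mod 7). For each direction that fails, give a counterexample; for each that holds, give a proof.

(⇒) Suppose n ≡ 2 (mod 21); write n = 21j + 2. Since 3 ∣ 21, reducing mod 3 gives n ≡ 2 (mod 3); since 7 ∣ 21, reducing mod 7 gives n ≡ 2 (mod 7).

(⇐) Conversely, if n ≡ 2 (mod 3) and n ≡ 2 (mod 7), then by the Chinese remainder theorem n ≡ 2 (mod 21). This is exactly n ≡ 2 (mod 21).

Both directions hold; the statement is true.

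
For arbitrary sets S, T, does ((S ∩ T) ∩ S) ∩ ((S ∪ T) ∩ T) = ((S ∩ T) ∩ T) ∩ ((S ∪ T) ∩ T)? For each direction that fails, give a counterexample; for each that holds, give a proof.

Both inclusions hold; the sets are equal.

(⟹) Let x ∈ ((S ∩ T) ∩ S) ∩ ((S ∪ T) ∩ T). Then x ∈ S ∩ T, from which x ∈ ((S ∩ T) ∩ T) ∩ ((S ∪ T) ∩ T).

(⟸) Let x ∈ ((S ∩ T) ∩ T) ∩ ((S ∪ T) ∩ T). Then x ∈ S ∩ T, from which x ∈ ((S ∩ T) ∩ S) ∩ ((S ∪ T) ∩ T).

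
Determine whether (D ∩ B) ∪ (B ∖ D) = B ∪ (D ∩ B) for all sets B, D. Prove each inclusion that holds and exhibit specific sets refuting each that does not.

(⟸) Let x ∈ B ∪ (D ∩ B). Then either x ∈ B and x ∉ D; or x ∈ B ∩ D. In each case x ∈ (D ∩ B) ∪ (B ∖ D), so B ∪ (D ∩ B) ⊆ (D ∩ B) ∪ (B ∖ D).

(⟹) Let x ∈ (D ∩ B) ∪ (B ∖ D). Then either x ∈ B and x ∉ D; or x ∈ B ∩ D. In each case x ∈ B ∪ (D ∩ B), so (D ∩ B) ∪ (B ∖ D) ⊆ B ∪ (D ∩ B).

The two sets are equal.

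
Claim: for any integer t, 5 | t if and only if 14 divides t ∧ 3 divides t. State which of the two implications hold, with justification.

Neither direction holds.

(⇒) This fails: take t = 5. Certainly 5 ∣ 5, but 14 ∤ 5.

(⇐) This fails: take t = 42. Both 14 ∣ 42 and 3 ∣ 42, yet 42 is not a multiple of 5 (since 42 = 8·5 + 2), so 5 ∤ 42.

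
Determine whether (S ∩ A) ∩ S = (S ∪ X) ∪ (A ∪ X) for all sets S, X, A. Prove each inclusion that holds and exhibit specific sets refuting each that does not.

(⟹) Let x ∈ (S ∩ A) ∩ S. Then either x ∈ S ∩ A and x ∉ X; or x ∈ S ∩ X ∩ A. In each case x ∈ (S ∪ X) ∪ (A ∪ X), so (S ∩ A) ∩ S ⊆ (S ∪ X) ∪ (A ∪ X).

(⟸) This inclusion fails. Take S = {1}, X = ∅, A = ∅; then 1 ∈ (S ∪ X) ∪ (A ∪ X) but 1 ∉ (S ∩ A) ∩ S.

The sets are not equal: only the forward inclusion holds.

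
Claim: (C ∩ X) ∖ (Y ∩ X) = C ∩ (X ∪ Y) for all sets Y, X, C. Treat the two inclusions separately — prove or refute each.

Only the forward inclusion holds.

Forward inclusion. Let x ∈ (C ∩ X) ∖ (Y ∩ X). Then x ∈ X ∩ C and x ∉ Y, from which x ∈ C ∩ (X ∪ Y).

Reverse inclusion. This inclusion fails. Take Y = {1}, X = ∅, C = {1}; then 1 ∈ C ∩ (X ∪ Y) but 1 ∉ (C ∩ X) ∖ (Y ∩ X).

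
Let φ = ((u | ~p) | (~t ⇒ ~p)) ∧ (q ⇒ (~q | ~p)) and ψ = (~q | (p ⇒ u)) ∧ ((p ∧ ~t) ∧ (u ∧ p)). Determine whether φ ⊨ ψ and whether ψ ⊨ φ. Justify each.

Neither implication holds.

(⟹) This fails. Under q = F, t = F, p = F, u = F, the left side is true but the right side is false.

(⟸) This fails. Under q = T, t = F, p = T, u = T, the left side is false but the right side is true.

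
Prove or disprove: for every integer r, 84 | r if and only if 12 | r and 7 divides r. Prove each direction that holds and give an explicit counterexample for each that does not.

Both implications hold.

(⟸) Suppose 12 ∣ r and 7 ∣ r. Any common multiple of 12 and 7 is a multiple of their lcm; here gcd(12, 7) = 1, so lcm(12, 7) = 12·7 = 84, so 84 ∣ r.

(⟹) If 84 ∣ r, write r = 84q. Since 84 = 7·12, r = 12·(7q), so 12 ∣ r; and since 84 = 12·7, r = 7·(12q), so 7 ∣ r.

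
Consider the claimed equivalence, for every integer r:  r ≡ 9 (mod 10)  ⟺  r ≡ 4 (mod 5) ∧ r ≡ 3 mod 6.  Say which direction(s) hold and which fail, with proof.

Only the converse holds.

Forward direction. This fails: r = 19 gives 19 ≡ 9 (mod 10) but 19 ≡ 1 (mod 6), so the conjunction on the right does not hold.

Converse. If r ≡ 4 (mod 5) and r ≡ 3 (mod 6), then by the Chinese remainder theorem r ≡ 9 (mod 30). Since 9 ≡ 9 (mod 10) and 10 ∣ 30, we get r ≡ 9 (mod 10).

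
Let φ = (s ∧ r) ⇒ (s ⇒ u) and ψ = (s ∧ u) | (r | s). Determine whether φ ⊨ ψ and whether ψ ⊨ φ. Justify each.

Neither direction holds.

(→) This fails. Under u = F, r = F, s = F, the left side is true but the right side is false.

(←) This fails. Under u = F, r = T, s = T, the left side is false but the right side is true.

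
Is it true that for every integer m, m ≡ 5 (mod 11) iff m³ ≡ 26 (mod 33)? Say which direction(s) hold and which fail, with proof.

[⇒] This fails: take m = 16. Then 16 ≡ 5 (mod 11), but 16³ = 4096 ≡ 4 (mod 33), not 26.

[⇐] Conversely, the residues r modulo 33 with r³ ≡ 26 (mod 33) are exactly {5}, and each is ≡ 5 (mod 11).

Not equivalent: only (⇐) holds.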